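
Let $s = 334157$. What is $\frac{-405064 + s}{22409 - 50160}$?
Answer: $\frac{70907}{27751} \approx 2.5551$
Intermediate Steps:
$\frac{-405064 + s}{22409 - 50160} = \frac{-405064 + 334157}{22409 - 50160} = - \frac{70907}{-27751} = \left(-70907\right) \left(- \frac{1}{27751}\right) = \frac{70907}{27751}$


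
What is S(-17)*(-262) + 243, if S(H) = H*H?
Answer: -75475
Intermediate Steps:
S(H) = H²
S(-17)*(-262) + 243 = (-17)²*(-262) + 243 = 289*(-262) + 243 = -75718 + 243 = -75475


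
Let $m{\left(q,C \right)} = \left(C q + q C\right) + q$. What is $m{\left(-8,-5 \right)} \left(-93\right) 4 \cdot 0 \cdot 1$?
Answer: $0$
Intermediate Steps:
$m{\left(q,C \right)} = q + 2 C q$ ($m{\left(q,C \right)} = \left(C q + C q\right) + q = 2 C q + q = q + 2 C q$)
$m{\left(-8,-5 \right)} \left(-93\right) 4 \cdot 0 \cdot 1 = - 8 \left(1 + 2 \left(-5\right)\right) \left(-93\right) 4 \cdot 0 \cdot 1 = - 8 \left(1 - 10\right) \left(-93\right) 0 \cdot 1 = \left(-8\right) \left(-9\right) \left(-93\right) 0 = 72 \left(-93\right) 0 = \left(-6696\right) 0 = 0$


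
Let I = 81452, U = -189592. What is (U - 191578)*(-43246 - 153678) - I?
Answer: 75061439628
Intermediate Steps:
(U - 191578)*(-43246 - 153678) - I = (-189592 - 191578)*(-43246 - 153678) - 1*81452 = -381170*(-196924) - 81452 = 75061521080 - 81452 = 75061439628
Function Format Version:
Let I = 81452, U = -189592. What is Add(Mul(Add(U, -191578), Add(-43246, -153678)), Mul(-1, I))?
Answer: 75061439628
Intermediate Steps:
Add(Mul(Add(U, -191578), Add(-43246, -153678)), Mul(-1, I)) = Add(Mul(Add(-189592, -191578), Add(-43246, -153678)), Mul(-1, 81452)) = Add(Mul(-381170, -196924), -81452) = Add(75061521080, -81452) = 75061439628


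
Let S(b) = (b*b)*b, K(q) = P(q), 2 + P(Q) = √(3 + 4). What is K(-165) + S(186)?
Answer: 6434854 + √7 ≈ 6.4349e+6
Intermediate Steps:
P(Q) = -2 + √7 (P(Q) = -2 + √(3 + 4) = -2 + √7)
K(q) = -2 + √7
S(b) = b³ (S(b) = b²*b = b³)
K(-165) + S(186) = (-2 + √7) + 186³ = (-2 + √7) + 6434856 = 6434854 + √7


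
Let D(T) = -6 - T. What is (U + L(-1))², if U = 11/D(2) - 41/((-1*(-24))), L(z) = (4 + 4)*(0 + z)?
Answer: 17689/144 ≈ 122.84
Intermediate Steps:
L(z) = 8*z
U = -37/12 (U = 11/(-6 - 1*2) - 41/((-1*(-24))) = 11/(-6 - 2) - 41/24 = 11/(-8) - 41*1/24 = 11*(-⅛) - 41/24 = -11/8 - 41/24 = -37/12 ≈ -3.0833)
(U + L(-1))² = (-37/12 + 8*(-1))² = (-37/12 - 8)² = (-133/12)² = 17689/144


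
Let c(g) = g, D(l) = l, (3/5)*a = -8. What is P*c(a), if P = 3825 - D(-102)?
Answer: -52360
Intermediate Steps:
a = -40/3 (a = (5/3)*(-8) = -40/3 ≈ -13.333)
P = 3927 (P = 3825 - 1*(-102) = 3825 + 102 = 3927)
P*c(a) = 3927*(-40/3) = -52360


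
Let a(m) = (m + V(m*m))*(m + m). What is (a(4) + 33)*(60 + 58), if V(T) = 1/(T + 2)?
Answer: 69502/9 ≈ 7722.4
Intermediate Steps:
V(T) = 1/(2 + T)
a(m) = 2*m*(m + 1/(2 + m²)) (a(m) = (m + 1/(2 + m*m))*(m + m) = (m + 1/(2 + m²))*(2*m) = 2*m*(m + 1/(2 + m²)))
(a(4) + 33)*(60 + 58) = (2*4*(1 + 4*(2 + 4²))/(2 + 4²) + 33)*(60 + 58) = (2*4*(1 + 4*(2 + 16))/(2 + 16) + 33)*118 = (2*4*(1 + 4*18)/18 + 33)*118 = (2*4*(1/18)*(1 + 72) + 33)*118 = (2*4*(1/18)*73 + 33)*118 = (292/9 + 33)*118 = (589/9)*118 = 69502/9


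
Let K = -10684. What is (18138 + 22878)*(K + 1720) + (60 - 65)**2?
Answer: -367667399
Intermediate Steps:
(18138 + 22878)*(K + 1720) + (60 - 65)**2 = (18138 + 22878)*(-10684 + 1720) + (60 - 65)**2 = 41016*(-8964) + (-5)**2 = -367667424 + 25 = -367667399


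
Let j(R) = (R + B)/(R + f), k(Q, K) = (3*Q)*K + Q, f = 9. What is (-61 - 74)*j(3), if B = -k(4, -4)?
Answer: -2115/4 ≈ -528.75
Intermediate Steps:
k(Q, K) = Q + 3*K*Q (k(Q, K) = 3*K*Q + Q = Q + 3*K*Q)
B = 44 (B = -4*(1 + 3*(-4)) = -4*(1 - 12) = -4*(-11) = -1*(-44) = 44)
j(R) = (44 + R)/(9 + R) (j(R) = (R + 44)/(R + 9) = (44 + R)/(9 + R))
(-61 - 74)*j(3) = (-61 - 74)*((44 + 3)/(9 + 3)) = -135*47/12 = -2115/4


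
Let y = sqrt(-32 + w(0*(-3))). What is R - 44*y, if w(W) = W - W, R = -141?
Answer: -141 - 176*I*sqrt(2) ≈ -141.0 - 248.9*I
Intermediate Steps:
w(W) = 0
y = 4*I*sqrt(2) (y = sqrt(-32 + 0) = sqrt(-32) = 4*I*sqrt(2) ≈ 5.6569*I)
R - 44*y = -141 - 176*I*sqrt(2)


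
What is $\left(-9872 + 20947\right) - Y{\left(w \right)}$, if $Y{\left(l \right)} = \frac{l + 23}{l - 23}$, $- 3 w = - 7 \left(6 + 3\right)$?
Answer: $11097$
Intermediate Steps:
$w = 21$ ($w = - \frac{\left(-7\right) \left(6 + 3\right)}{3} = - \frac{\left(-7\right) 9}{3} = \left(- \frac{1}{3}\right) \left(-63\right) = 21$)
$Y{\left(l \right)} = \frac{23 + l}{-23 + l}$
$\left(-9872 + 20947\right) - Y{\left(w \right)} = \left(-9872 + 20947\right) - \frac{23 + 21}{-23 + 21} = 11075 - \frac{1}{-2} \cdot 44 = 11075 - \left(- \frac{1}{2}\right) 44 = 11075 - -22 = 11075 + 22 = 11097$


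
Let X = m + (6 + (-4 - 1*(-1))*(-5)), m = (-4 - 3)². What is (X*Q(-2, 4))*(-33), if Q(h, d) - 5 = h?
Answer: -6930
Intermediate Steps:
Q(h, d) = 5 + h
m = 49 (m = (-7)² = 49)
X = 70 (X = 49 + (6 + (-4 - 1*(-1))*(-5)) = 49 + (6 + (-4 + 1)*(-5)) = 49 + (6 - 3*(-5)) = 49 + (6 + 15) = 49 + 21 = 70)
(X*Q(-2, 4))*(-33) = (70*(5 - 2))*(-33) = (70*3)*(-33) = 210*(-33) = -6930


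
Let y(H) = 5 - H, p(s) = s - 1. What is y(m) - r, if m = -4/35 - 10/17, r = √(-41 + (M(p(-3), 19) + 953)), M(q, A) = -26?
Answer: 3393/595 - √886 ≈ -24.063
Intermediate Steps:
p(s) = -1 + s
r = √886 (r = √(-41 + (-26 + 953)) = √(-41 + 927) = √886 ≈ 29.766)
m = -418/595 (m = -4*1/35 - 10*1/17 = -4/35 - 10/17 = -418/595 ≈ -0.70252)
y(m) - r = (5 - 1*(-418/595)) - √886 = (5 + 418/595) - √886 = 3393/595 - √886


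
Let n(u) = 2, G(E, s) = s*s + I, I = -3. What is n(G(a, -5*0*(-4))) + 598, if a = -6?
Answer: 600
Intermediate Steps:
G(E, s) = -3 + s² (G(E, s) = s*s - 3 = s² - 3 = -3 + s²)
n(G(a, -5*0*(-4))) + 598 = 2 + 598 = 600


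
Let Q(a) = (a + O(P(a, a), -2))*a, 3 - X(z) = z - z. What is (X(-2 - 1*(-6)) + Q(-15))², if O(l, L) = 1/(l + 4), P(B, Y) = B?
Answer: 6365529/121 ≈ 52608.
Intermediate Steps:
X(z) = 3 (X(z) = 3 - (z - z) = 3 - 1*0 = 3 + 0 = 3)
O(l, L) = 1/(4 + l)
Q(a) = a*(a + 1/(4 + a)) (Q(a) = (a + 1/(4 + a))*a = a*(a + 1/(4 + a)))
(X(-2 - 1*(-6)) + Q(-15))² = (3 - 15*(1 - 15*(4 - 15))/(4 - 15))² = (3 - 15*(1 - 15*(-11))/(-11))² = (3 - 15*(-1/11)*(1 + 165))² = (3 - 15*(-1/11)*166)² = (3 + 2490/11)² = (2523/11)² = 6365529/121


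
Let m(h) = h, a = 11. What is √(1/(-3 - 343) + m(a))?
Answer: √1316530/346 ≈ 3.3162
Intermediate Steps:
√(1/(-3 - 343) + m(a)) = √(1/(-3 - 343) + 11) = √(1/(-346) + 11) = √(-1/346 + 11) = √(3805/346) = √1316530/346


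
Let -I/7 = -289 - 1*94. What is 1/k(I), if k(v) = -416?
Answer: -1/416 ≈ -0.0024038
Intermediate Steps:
I = 2681 (I = -7*(-289 - 1*94) = -7*(-289 - 94) = -7*(-383) = 2681)
1/k(I) = 1/(-416) = -1/416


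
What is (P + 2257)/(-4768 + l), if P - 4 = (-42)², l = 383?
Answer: -805/877 ≈ -0.91790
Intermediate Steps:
P = 1768 (P = 4 + (-42)² = 4 + 1764 = 1768)
(P + 2257)/(-4768 + l) = (1768 + 2257)/(-4768 + 383) = 4025/(-4385) = 4025*(-1/4385) = -805/877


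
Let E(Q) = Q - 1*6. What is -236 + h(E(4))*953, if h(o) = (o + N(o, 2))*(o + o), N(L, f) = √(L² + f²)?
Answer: 7388 - 7624*√2 ≈ -3394.0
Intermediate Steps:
E(Q) = -6 + Q (E(Q) = Q - 6 = -6 + Q)
h(o) = 2*o*(o + √(4 + o²)) (h(o) = (o + √(o² + 2²))*(o + o) = (o + √(o² + 4))*(2*o) = (o + √(4 + o²))*(2*o) = 2*o*(o + √(4 + o²)))
-236 + h(E(4))*953 = -236 + (2*(-6 + 4)*((-6 + 4) + √(4 + (-6 + 4)²)))*953 = -236 + (2*(-2)*(-2 + √(4 + (-2)²)))*953 = -236 + (2*(-2)*(-2 + √(4 + 4)))*953 = -236 + (2*(-2)*(-2 + √8))*953 = -236 + (2*(-2)*(-2 + 2*√2))*953 = -236 + (8 - 8*√2)*953 = -236 + (7624 - 7624*√2) = 7388 - 7624*√2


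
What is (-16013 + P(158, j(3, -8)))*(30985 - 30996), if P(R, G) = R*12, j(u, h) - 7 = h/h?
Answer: 155287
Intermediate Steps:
j(u, h) = 8 (j(u, h) = 7 + h/h = 7 + 1 = 8)
P(R, G) = 12*R
(-16013 + P(158, j(3, -8)))*(30985 - 30996) = (-16013 + 12*158)*(30985 - 30996) = (-16013 + 1896)*(-11) = -14117*(-11) = 155287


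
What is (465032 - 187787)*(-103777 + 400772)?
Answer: 82340378775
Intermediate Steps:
(465032 - 187787)*(-103777 + 400772) = 277245*296995 = 82340378775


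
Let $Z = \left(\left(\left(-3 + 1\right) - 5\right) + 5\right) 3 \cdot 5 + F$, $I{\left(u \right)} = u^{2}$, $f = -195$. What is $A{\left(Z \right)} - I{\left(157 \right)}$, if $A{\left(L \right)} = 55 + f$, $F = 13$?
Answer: $-24789$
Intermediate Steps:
$Z = -17$ ($Z = \left(\left(\left(-3 + 1\right) - 5\right) + 5\right) 3 \cdot 5 + 13 = \left(\left(-2 - 5\right) + 5\right) 3 \cdot 5 + 13 = \left(-7 + 5\right) 3 \cdot 5 + 13 = \left(-2\right) 3 \cdot 5 + 13 = \left(-6\right) 5 + 13 = -30 + 13 = -17$)
$A{\left(L \right)} = -140$ ($A{\left(L \right)} = 55 - 195 = -140$)
$A{\left(Z \right)} - I{\left(157 \right)} = -140 - 157^{2} = -140 - 24649 = -24789$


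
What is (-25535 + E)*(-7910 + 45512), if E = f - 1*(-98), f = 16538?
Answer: -334620198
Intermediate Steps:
E = 16636 (E = 16538 - 1*(-98) = 16538 + 98 = 16636)
(-25535 + E)*(-7910 + 45512) = (-25535 + 16636)*(-7910 + 45512) = -8899*37602 = -334620198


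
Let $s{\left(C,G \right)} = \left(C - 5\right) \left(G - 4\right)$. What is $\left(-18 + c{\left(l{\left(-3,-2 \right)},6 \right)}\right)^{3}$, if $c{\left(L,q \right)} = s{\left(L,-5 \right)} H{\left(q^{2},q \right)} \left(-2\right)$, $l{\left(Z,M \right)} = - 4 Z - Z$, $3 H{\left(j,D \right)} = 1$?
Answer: $74088$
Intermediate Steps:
$H{\left(j,D \right)} = \frac{1}{3}$ ($H{\left(j,D \right)} = \frac{1}{3} \cdot 1 = \frac{1}{3}$)
$l{\left(Z,M \right)} = - 5 Z$
$s{\left(C,G \right)} = \left(-5 + C\right) \left(-4 + G\right)$
$c{\left(L,q \right)} = -30 + 6 L$ ($c{\left(L,q \right)} = \left(20 - -25 - 4 L + L \left(-5\right)\right) \frac{1}{3} \left(-2\right) = \left(20 + 25 - 4 L - 5 L\right) \frac{1}{3} \left(-2\right) = \left(45 - 9 L\right) \frac{1}{3} \left(-2\right) = \left(15 - 3 L\right) \left(-2\right) = -30 + 6 L$)
$\left(-18 + c{\left(l{\left(-3,-2 \right)},6 \right)}\right)^{3} = \left(-18 - \left(30 - 6 \left(\left(-5\right) \left(-3\right)\right)\right)\right)^{3} = \left(-18 + \left(-30 + 6 \cdot 15\right)\right)^{3} = \left(-18 + \left(-30 + 90\right)\right)^{3} = \left(-18 + 60\right)^{3} = 42^{3} = 74088$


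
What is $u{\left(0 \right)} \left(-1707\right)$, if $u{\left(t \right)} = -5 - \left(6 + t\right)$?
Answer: $18777$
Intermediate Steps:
$u{\left(t \right)} = -11 - t$ ($u{\left(t \right)} = -5 - \left(6 + t\right) = -11 - t$)
$u{\left(0 \right)} \left(-1707\right) = \left(-11 - 0\right) \left(-1707\right) = \left(-11 + 0\right) \left(-1707\right) = \left(-11\right) \left(-1707\right) = 18777$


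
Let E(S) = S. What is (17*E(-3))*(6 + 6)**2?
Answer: -7344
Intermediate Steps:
(17*E(-3))*(6 + 6)**2 = (17*(-3))*(6 + 6)**2 = -51*12**2 = -51*144 = -7344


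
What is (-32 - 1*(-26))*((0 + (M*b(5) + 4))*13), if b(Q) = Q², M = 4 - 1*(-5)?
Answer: -17862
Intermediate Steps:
M = 9 (M = 4 + 5 = 9)
(-32 - 1*(-26))*((0 + (M*b(5) + 4))*13) = (-32 - 1*(-26))*((0 + (9*5² + 4))*13) = (-32 + 26)*((0 + (9*25 + 4))*13) = -6*(0 + (225 + 4))*13 = -6*(0 + 229)*13 = -1374*13 = -6*2977 = -17862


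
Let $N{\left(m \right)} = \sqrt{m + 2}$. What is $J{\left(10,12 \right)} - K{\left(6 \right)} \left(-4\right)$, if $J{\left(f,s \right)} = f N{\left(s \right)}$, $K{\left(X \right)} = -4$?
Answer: $-16 + 10 \sqrt{14} \approx 21.417$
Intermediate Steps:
$N{\left(m \right)} = \sqrt{2 + m}$
$J{\left(f,s \right)} = f \sqrt{2 + s}$
$J{\left(10,12 \right)} - K{\left(6 \right)} \left(-4\right) = 10 \sqrt{2 + 12} - \left(-4\right) \left(-4\right) = 10 \sqrt{14} - 16 = -16 + 10 \sqrt{14}$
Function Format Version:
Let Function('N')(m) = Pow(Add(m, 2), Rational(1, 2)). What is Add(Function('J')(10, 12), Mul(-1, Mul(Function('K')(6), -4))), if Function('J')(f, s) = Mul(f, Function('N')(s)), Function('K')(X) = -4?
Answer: Add(-16, Mul(10, Pow(14, Rational(1, 2)))) ≈ 21.417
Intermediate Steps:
Function('N')(m) = Pow(Add(2, m), Rational(1, 2))
Function('J')(f, s) = Mul(f, Pow(Add(2, s), Rational(1, 2)))
Add(Function('J')(10, 12), Mul(-1, Mul(Function('K')(6), -4))) = Add(Mul(10, Pow(Add(2, 12), Rational(1, 2))), Mul(-1, Mul(-4, -4))) = Add(Mul(10, Pow(14, Rational(1, 2))), Mul(-1, 16)) = Add(Mul(10, Pow(14, Rational(1, 2))), -16) = Add(-16, Mul(10, Pow(14, Rational(1, 2))))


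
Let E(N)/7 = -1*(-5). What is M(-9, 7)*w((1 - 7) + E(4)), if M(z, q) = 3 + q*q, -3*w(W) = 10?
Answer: -520/3 ≈ -173.33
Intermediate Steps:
E(N) = 35 (E(N) = 7*(-1*(-5)) = 7*5 = 35)
w(W) = -10/3 (w(W) = -⅓*10 = -10/3)
M(z, q) = 3 + q²
M(-9, 7)*w((1 - 7) + E(4)) = (3 + 7²)*(-10/3) = (3 + 49)*(-10/3) = 52*(-10/3) = -520/3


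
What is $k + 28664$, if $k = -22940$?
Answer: $5724$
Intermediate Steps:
$k + 28664 = -22940 + 28664 = 5724$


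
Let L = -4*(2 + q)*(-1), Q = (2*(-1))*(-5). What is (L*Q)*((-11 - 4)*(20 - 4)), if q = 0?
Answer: -19200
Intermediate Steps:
Q = 10 (Q = -2*(-5) = 10)
L = 8 (L = -4*(2 + 0)*(-1) = -4*2*(-1) = -8*(-1) = 8)
(L*Q)*((-11 - 4)*(20 - 4)) = (8*10)*((-11 - 4)*(20 - 4)) = 80*(-15*16) = 80*(-240) = -19200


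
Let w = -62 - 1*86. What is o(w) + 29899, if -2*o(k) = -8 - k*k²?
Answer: -1590993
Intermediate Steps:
w = -148 (w = -62 - 86 = -148)
o(k) = 4 + k³/2 (o(k) = -(-8 - k*k²)/2 = -(-8 - k³)/2 = 4 + k³/2)
o(w) + 29899 = (4 + (½)*(-148)³) + 29899 = (4 + (½)*(-3241792)) + 29899 = (4 - 1620896) + 29899 = -1620892 + 29899 = -1590993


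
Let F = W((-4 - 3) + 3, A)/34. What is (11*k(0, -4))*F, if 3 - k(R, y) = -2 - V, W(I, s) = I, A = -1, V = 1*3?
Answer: -176/17 ≈ -10.353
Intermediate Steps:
V = 3
k(R, y) = 8 (k(R, y) = 3 - (-2 - 1*3) = 3 - (-2 - 3) = 3 - 1*(-5) = 3 + 5 = 8)
F = -2/17 (F = ((-4 - 3) + 3)/34 = (-7 + 3)*(1/34) = -4*1/34 = -2/17 ≈ -0.11765)
(11*k(0, -4))*F = (11*8)*(-2/17) = 88*(-2/17) = -176/17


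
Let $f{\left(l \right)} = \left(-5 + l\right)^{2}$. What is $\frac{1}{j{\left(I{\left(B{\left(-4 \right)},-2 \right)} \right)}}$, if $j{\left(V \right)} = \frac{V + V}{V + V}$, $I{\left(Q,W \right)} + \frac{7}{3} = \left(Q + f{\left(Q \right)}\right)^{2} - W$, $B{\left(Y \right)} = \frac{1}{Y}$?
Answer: $1$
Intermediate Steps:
$I{\left(Q,W \right)} = - \frac{7}{3} + \left(Q + \left(-5 + Q\right)^{2}\right)^{2} - W$ ($I{\left(Q,W \right)} = - \frac{7}{3} - \left(W - \left(Q + \left(-5 + Q\right)^{2}\right)^{2}\right) = - \frac{7}{3} + \left(Q + \left(-5 + Q\right)^{2}\right)^{2} - W$)
$j{\left(V \right)} = 1$ ($j{\left(V \right)} = \frac{2 V}{2 V} = 2 V \frac{1}{2 V} = 1$)
$\frac{1}{j{\left(I{\left(B{\left(-4 \right)},-2 \right)} \right)}} = 1^{-1} = 1$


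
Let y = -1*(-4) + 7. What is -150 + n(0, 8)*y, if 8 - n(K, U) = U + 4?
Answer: -194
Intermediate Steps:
n(K, U) = 4 - U (n(K, U) = 8 - (U + 4) = 8 - (4 + U) = 8 + (-4 - U) = 4 - U)
y = 11 (y = 4 + 7 = 11)
-150 + n(0, 8)*y = -150 + (4 - 1*8)*11 = -150 + (4 - 8)*11 = -150 - 4*11 = -150 - 44 = -194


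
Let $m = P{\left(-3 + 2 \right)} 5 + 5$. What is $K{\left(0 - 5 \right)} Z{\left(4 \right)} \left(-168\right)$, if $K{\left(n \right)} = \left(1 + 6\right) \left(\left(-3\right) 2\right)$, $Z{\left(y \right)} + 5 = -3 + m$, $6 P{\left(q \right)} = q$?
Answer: $-27048$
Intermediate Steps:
$P{\left(q \right)} = \frac{q}{6}$
$m = \frac{25}{6}$ ($m = \frac{-3 + 2}{6} \cdot 5 + 5 = \frac{1}{6} \left(-1\right) 5 + 5 = \left(- \frac{1}{6}\right) 5 + 5 = - \frac{5}{6} + 5 = \frac{25}{6} \approx 4.1667$)
$Z{\left(y \right)} = - \frac{23}{6}$ ($Z{\left(y \right)} = -5 + \left(-3 + \frac{25}{6}\right) = -5 + \frac{7}{6} = - \frac{23}{6}$)
$K{\left(n \right)} = -42$ ($K{\left(n \right)} = 7 \left(-6\right) = -42$)
$K{\left(0 - 5 \right)} Z{\left(4 \right)} \left(-168\right) = - 42 \left(\left(- \frac{23}{6}\right) \left(-168\right)\right) = \left(-42\right) 644 = -27048$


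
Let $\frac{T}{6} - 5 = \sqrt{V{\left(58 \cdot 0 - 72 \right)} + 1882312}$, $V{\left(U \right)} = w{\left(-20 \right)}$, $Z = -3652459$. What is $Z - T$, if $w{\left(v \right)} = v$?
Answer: $-3652489 - 12 \sqrt{470573} \approx -3.6607 \cdot 10^{6}$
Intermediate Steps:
$V{\left(U \right)} = -20$
$T = 30 + 12 \sqrt{470573}$ ($T = 30 + 6 \sqrt{-20 + 1882312} = 30 + 6 \sqrt{1882292} = 30 + 6 \cdot 2 \sqrt{470573} = 30 + 12 \sqrt{470573} \approx 8261.8$)
$Z - T = -3652459 - \left(30 + 12 \sqrt{470573}\right) = -3652489 - 12 \sqrt{470573}$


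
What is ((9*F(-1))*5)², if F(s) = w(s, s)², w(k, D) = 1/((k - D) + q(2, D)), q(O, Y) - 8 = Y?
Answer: 2025/2401 ≈ 0.84340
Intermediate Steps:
q(O, Y) = 8 + Y
w(k, D) = 1/(8 + k) (w(k, D) = 1/((k - D) + (8 + D)) = 1/(8 + k))
F(s) = (8 + s)⁻² (F(s) = (1/(8 + s))² = (8 + s)⁻²)
((9*F(-1))*5)² = ((9/(8 - 1)²)*5)² = ((9/7²)*5)² = ((9*(1/49))*5)² = ((9/49)*5)² = (45/49)² = 2025/2401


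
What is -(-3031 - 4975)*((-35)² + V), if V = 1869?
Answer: 24770564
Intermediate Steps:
-(-3031 - 4975)*((-35)² + V) = -(-3031 - 4975)*((-35)² + 1869) = -(-8006)*(1225 + 1869) = -(-8006)*3094 = -1*(-24770564) = 24770564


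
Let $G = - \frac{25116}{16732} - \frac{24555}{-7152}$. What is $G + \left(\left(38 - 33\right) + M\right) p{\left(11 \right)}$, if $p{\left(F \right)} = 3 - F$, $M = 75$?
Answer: $- \frac{6362985361}{9972272} \approx -638.07$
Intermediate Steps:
$G = \frac{19268719}{9972272}$ ($G = \left(-25116\right) \frac{1}{16732} - - \frac{8185}{2384} = - \frac{6279}{4183} + \frac{8185}{2384} = \frac{19268719}{9972272} \approx 1.9322$)
$G + \left(\left(38 - 33\right) + M\right) p{\left(11 \right)} = \frac{19268719}{9972272} + \left(\left(38 - 33\right) + 75\right) \left(3 - 11\right) = \frac{19268719}{9972272} + \left(5 + 75\right) \left(3 - 11\right) = \frac{19268719}{9972272} + 80 \left(-8\right) = \frac{19268719}{9972272} - 640 = - \frac{6362985361}{9972272}$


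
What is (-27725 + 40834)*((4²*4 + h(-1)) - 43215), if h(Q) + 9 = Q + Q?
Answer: -565810658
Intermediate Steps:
h(Q) = -9 + 2*Q (h(Q) = -9 + (Q + Q) = -9 + 2*Q)
(-27725 + 40834)*((4²*4 + h(-1)) - 43215) = (-27725 + 40834)*((4²*4 + (-9 + 2*(-1))) - 43215) = 13109*((16*4 + (-9 - 2)) - 43215) = 13109*((64 - 11) - 43215) = 13109*(53 - 43215) = 13109*(-43162) = -565810658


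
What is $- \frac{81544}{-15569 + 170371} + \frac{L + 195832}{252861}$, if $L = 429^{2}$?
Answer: $\frac{19092901381}{19571694261} \approx 0.97554$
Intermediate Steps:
$L = 184041$
$- \frac{81544}{-15569 + 170371} + \frac{L + 195832}{252861} = - \frac{81544}{-15569 + 170371} + \frac{184041 + 195832}{252861} = - \frac{81544}{154802} + 379873 \cdot \frac{1}{252861} = \left(-81544\right) \frac{1}{154802} + \frac{379873}{252861} = - \frac{40772}{77401} + \frac{379873}{252861} = \frac{19092901381}{19571694261}$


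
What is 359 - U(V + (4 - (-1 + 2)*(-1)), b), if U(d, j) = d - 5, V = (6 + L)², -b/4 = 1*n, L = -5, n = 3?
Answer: 358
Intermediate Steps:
b = -12 (b = -4*3 = -12)
V = 1 (V = (6 - 5)² = 1² = 1)
U(d, j) = -5 + d
359 - U(V + (4 - (-1 + 2)*(-1)), b) = 359 - (-5 + (1 + (4 - (-1 + 2)*(-1)))) = 359 - (-5 + (1 + (4 - (-1)))) = 359 - (-5 + (1 + (4 - 1*(-1)))) = 359 - (-5 + (1 + (4 + 1))) = 359 - (-5 + (1 + 5)) = 359 - (-5 + 6) = 359 - 1*1 = 359 - 1 = 358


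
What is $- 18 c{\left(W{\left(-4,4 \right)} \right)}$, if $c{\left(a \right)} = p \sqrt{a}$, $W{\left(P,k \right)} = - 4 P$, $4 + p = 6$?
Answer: $-144$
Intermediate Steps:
$p = 2$ ($p = -4 + 6 = 2$)
$c{\left(a \right)} = 2 \sqrt{a}$
$- 18 c{\left(W{\left(-4,4 \right)} \right)} = - 18 \cdot 2 \sqrt{\left(-4\right) \left(-4\right)} = - 18 \cdot 2 \sqrt{16} = - 18 \cdot 2 \cdot 4 = \left(-18\right) 8 = -144$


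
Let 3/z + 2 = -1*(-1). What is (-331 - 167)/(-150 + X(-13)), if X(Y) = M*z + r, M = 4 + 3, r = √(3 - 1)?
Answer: 85158/29239 + 498*√2/29239 ≈ 2.9366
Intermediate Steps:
r = √2 ≈ 1.4142
M = 7
z = -3 (z = 3/(-2 - 1*(-1)) = 3/(-2 + 1) = 3/(-1) = 3*(-1) = -3)
X(Y) = -21 + √2 (X(Y) = 7*(-3) + √2 = -21 + √2)
(-331 - 167)/(-150 + X(-13)) = (-331 - 167)/(-150 + (-21 + √2)) = -498/(-171 + √2)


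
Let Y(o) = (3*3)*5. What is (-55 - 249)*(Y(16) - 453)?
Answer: 124032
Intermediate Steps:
Y(o) = 45 (Y(o) = 9*5 = 45)
(-55 - 249)*(Y(16) - 453) = (-55 - 249)*(45 - 453) = -304*(-408) = 124032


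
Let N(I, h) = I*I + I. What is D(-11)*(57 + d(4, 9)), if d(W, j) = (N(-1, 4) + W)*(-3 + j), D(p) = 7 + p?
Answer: -324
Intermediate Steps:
N(I, h) = I + I² (N(I, h) = I² + I = I + I²)
d(W, j) = W*(-3 + j) (d(W, j) = (-(1 - 1) + W)*(-3 + j) = (-1*0 + W)*(-3 + j) = (0 + W)*(-3 + j) = W*(-3 + j))
D(-11)*(57 + d(4, 9)) = (7 - 11)*(57 + 4*(-3 + 9)) = -4*(57 + 4*6) = -4*(57 + 24) = -4*81 = -324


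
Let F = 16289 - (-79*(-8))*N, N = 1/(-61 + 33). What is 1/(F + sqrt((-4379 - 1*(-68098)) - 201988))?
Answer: 799267/13044075942 - 1813*I*sqrt(101)/13044075942 ≈ 6.1274e-5 - 1.3968e-6*I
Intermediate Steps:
N = -1/28 (N = 1/(-28) = -1/28 ≈ -0.035714)
F = 114181/7 (F = 16289 - (-79*(-8))*(-1)/28 = 16289 - 632*(-1)/28 = 16289 - 1*(-158/7) = 16289 + 158/7 = 114181/7 ≈ 16312.)
1/(F + sqrt((-4379 - 1*(-68098)) - 201988)) = 1/(114181/7 + sqrt((-4379 - 1*(-68098)) - 201988)) = 1/(114181/7 + sqrt((-4379 + 68098) - 201988)) = 1/(114181/7 + sqrt(63719 - 201988)) = 1/(114181/7 + sqrt(-138269)) = 1/(114181/7 + 37*I*sqrt(101))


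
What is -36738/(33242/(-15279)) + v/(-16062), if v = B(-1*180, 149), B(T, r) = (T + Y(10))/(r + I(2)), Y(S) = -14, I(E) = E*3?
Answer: 31760628356072/1880900355 ≈ 16886.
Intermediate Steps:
I(E) = 3*E
B(T, r) = (-14 + T)/(6 + r) (B(T, r) = (T - 14)/(r + 3*2) = (-14 + T)/(r + 6) = (-14 + T)/(6 + r))
v = -194/155 (v = (-14 - 1*180)/(6 + 149) = (-14 - 180)/155 = (1/155)*(-194) = -194/155 ≈ -1.2516)
-36738/(33242/(-15279)) + v/(-16062) = -36738/(33242/(-15279)) - 194/155/(-16062) = -36738/(33242*(-1/15279)) - 194/155*(-1/16062) = -36738/(-3022/1389) + 97/1244805 = -36738*(-1389/3022) + 97/1244805 = 25514541/1511 + 97/1244805 = 31760628356072/1880900355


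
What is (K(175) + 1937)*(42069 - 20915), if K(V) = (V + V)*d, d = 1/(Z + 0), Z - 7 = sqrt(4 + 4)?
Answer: 1731814518/41 - 14807800*sqrt(2)/41 ≈ 4.1729e+7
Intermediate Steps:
Z = 7 + 2*sqrt(2) (Z = 7 + sqrt(4 + 4) = 7 + sqrt(8) = 7 + 2*sqrt(2) ≈ 9.8284)
d = 1/(7 + 2*sqrt(2)) (d = 1/((7 + 2*sqrt(2)) + 0) = 1/(7 + 2*sqrt(2)) ≈ 0.10175)
K(V) = 2*V*(7/41 - 2*sqrt(2)/41) (K(V) = (V + V)*(7/41 - 2*sqrt(2)/41) = (2*V)*(7/41 - 2*sqrt(2)/41) = 2*V*(7/41 - 2*sqrt(2)/41))
(K(175) + 1937)*(42069 - 20915) = (((14/41)*175 - 4/41*175*sqrt(2)) + 1937)*(42069 - 20915) = ((2450/41 - 700*sqrt(2)/41) + 1937)*21154 = (81867/41 - 700*sqrt(2)/41)*21154 = 1731814518/41 - 14807800*sqrt(2)/41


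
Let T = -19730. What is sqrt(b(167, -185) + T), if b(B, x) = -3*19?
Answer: I*sqrt(19787) ≈ 140.67*I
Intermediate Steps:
b(B, x) = -57
sqrt(b(167, -185) + T) = sqrt(-57 - 19730) = sqrt(-19787) = I*sqrt(19787)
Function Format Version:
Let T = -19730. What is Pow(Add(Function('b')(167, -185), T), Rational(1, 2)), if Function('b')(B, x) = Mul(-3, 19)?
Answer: Mul(I, Pow(19787, Rational(1, 2))) ≈ Mul(140.67, I)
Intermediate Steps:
Function('b')(B, x) = -57
Pow(Add(Function('b')(167, -185), T), Rational(1, 2)) = Pow(Add(-57, -19730), Rational(1, 2)) = Pow(-19787, Rational(1, 2)) = Mul(I, Pow(19787, Rational(1, 2)))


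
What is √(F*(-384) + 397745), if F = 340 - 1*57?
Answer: √289073 ≈ 537.66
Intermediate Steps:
F = 283 (F = 340 - 57 = 283)
√(F*(-384) + 397745) = √(283*(-384) + 397745) = √(-108672 + 397745) = √289073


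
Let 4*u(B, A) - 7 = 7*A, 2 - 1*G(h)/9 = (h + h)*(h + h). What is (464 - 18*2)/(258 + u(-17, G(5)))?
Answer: -1712/5135 ≈ -0.33340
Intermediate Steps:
G(h) = 18 - 36*h**2 (G(h) = 18 - 9*(h + h)*(h + h) = 18 - 9*2*h*2*h = 18 - 36*h**2)
u(B, A) = 7/4 + 7*A/4 (u(B, A) = 7/4 + (7*A)/4 = 7/4 + 7*A/4)
(464 - 18*2)/(258 + u(-17, G(5))) = (464 - 18*2)/(258 + (7/4 + 7*(18 - 36*5**2)/4)) = (464 - 36)/(258 + (7/4 + 7*(18 - 36*25)/4)) = 428/(258 + (7/4 + 7*(18 - 900)/4)) = 428/(258 + (7/4 + (7/4)*(-882))) = 428/(258 + (7/4 - 3087/2)) = 428/(258 - 6167/4) = 428/(-5135/4) = 428*(-4/5135) = -1712/5135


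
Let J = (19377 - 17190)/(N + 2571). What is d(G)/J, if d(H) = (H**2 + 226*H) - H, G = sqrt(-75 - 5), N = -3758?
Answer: 94960/2187 - 118700*I*sqrt(5)/243 ≈ 43.42 - 1092.3*I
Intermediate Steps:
G = 4*I*sqrt(5) (G = sqrt(-80) = 4*I*sqrt(5) ≈ 8.9443*I)
J = -2187/1187 (J = (19377 - 17190)/(-3758 + 2571) = 2187/(-1187) = 2187*(-1/1187) = -2187/1187 ≈ -1.8425)
d(H) = H**2 + 225*H
d(G)/J = ((4*I*sqrt(5))*(225 + 4*I*sqrt(5)))/(-2187/1187) = (4*I*sqrt(5)*(225 + 4*I*sqrt(5)))*(-1187/2187) = -4748*I*sqrt(5)*(225 + 4*I*sqrt(5))/2187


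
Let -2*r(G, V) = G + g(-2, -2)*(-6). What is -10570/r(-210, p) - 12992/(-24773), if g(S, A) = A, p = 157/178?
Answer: -37223486/350361 ≈ -106.24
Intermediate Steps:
p = 157/178 (p = 157*(1/178) = 157/178 ≈ 0.88202)
r(G, V) = -6 - G/2 (r(G, V) = -(G - 2*(-6))/2 = -(G + 12)/2 = -(12 + G)/2 = -6 - G/2)
-10570/r(-210, p) - 12992/(-24773) = -10570/(-6 - 1/2*(-210)) - 12992/(-24773) = -10570/(-6 + 105) - 12992*(-1/24773) = -10570/99 + 1856/3539 = -37223486/350361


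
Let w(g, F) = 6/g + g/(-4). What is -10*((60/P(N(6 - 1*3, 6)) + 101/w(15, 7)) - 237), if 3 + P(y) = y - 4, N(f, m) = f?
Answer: 189040/67 ≈ 2821.5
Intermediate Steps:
w(g, F) = 6/g - g/4 (w(g, F) = 6/g + g*(-1/4) = 6/g - g/4)
P(y) = -7 + y (P(y) = -3 + (y - 4) = -3 + (-4 + y) = -7 + y)
-10*((60/P(N(6 - 1*3, 6)) + 101/w(15, 7)) - 237) = -10*((60/(-7 + (6 - 1*3)) + 101/(6/15 - 1/4*15)) - 237) = -10*((60/(-7 + (6 - 3)) + 101/(6*(1/15) - 15/4)) - 237) = -10*((60/(-7 + 3) + 101/(2/5 - 15/4)) - 237) = -10*((60/(-4) + 101/(-67/20)) - 237) = -10*((60*(-1/4) + 101*(-20/67)) - 237) = -10*((-15 - 2020/67) - 237) = -10*(-3025/67 - 237) = -10*(-18904/67) = 189040/67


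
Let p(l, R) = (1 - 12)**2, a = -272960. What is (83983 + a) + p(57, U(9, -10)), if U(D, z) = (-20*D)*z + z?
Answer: -188856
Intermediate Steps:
U(D, z) = z - 20*D*z (U(D, z) = -20*D*z + z = z - 20*D*z)
p(l, R) = 121 (p(l, R) = (-11)**2 = 121)
(83983 + a) + p(57, U(9, -10)) = (83983 - 272960) + 121 = -188977 + 121 = -188856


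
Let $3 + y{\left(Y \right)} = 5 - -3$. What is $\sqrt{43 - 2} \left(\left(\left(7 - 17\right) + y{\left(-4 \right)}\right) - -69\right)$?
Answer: $64 \sqrt{41} \approx 409.8$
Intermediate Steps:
$y{\left(Y \right)} = 5$ ($y{\left(Y \right)} = -3 + \left(5 - -3\right) = -3 + \left(5 + 3\right) = -3 + 8 = 5$)
$\sqrt{43 - 2} \left(\left(\left(7 - 17\right) + y{\left(-4 \right)}\right) - -69\right) = \sqrt{43 - 2} \left(\left(\left(7 - 17\right) + 5\right) - -69\right) = \sqrt{41} \left(\left(-10 + 5\right) + 69\right) = \sqrt{41} \left(-5 + 69\right) = \sqrt{41} \cdot 64 = 64 \sqrt{41}$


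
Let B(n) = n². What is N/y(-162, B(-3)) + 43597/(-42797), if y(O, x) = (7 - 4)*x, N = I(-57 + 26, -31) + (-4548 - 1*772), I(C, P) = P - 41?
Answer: -231938543/1155519 ≈ -200.72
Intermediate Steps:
I(C, P) = -41 + P
N = -5392 (N = (-41 - 31) + (-4548 - 1*772) = -72 + (-4548 - 772) = -72 - 5320 = -5392)
y(O, x) = 3*x
N/y(-162, B(-3)) + 43597/(-42797) = -5392/(3*(-3)²) + 43597/(-42797) = -5392/(3*9) + 43597*(-1/42797) = -5392/27 - 43597/42797 = -231938543/1155519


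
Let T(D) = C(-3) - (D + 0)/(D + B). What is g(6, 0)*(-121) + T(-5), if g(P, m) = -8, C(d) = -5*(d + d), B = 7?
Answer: 2001/2 ≈ 1000.5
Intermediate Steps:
C(d) = -10*d
T(D) = 30 - D/(7 + D) (T(D) = -10*(-3) - (D + 0)/(D + 7) = 30 - D/(7 + D))
g(6, 0)*(-121) + T(-5) = -8*(-121) + (210 + 29*(-5))/(7 - 5) = 968 + (210 - 145)/2 = 968 + (½)*65 = 968 + 65/2 = 2001/2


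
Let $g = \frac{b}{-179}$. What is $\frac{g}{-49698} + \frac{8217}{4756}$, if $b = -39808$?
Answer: $\frac{36454314283}{21154550076} \approx 1.7232$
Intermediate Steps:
$g = \frac{39808}{179}$ ($g = - \frac{39808}{-179} = \left(-39808\right) \left(- \frac{1}{179}\right) = \frac{39808}{179} \approx 222.39$)
$\frac{g}{-49698} + \frac{8217}{4756} = \frac{39808}{179 \left(-49698\right)} + \frac{8217}{4756} = \frac{39808}{179} \left(- \frac{1}{49698}\right) + 8217 \cdot \frac{1}{4756} = - \frac{19904}{4447971} + \frac{8217}{4756} = \frac{36454314283}{21154550076}$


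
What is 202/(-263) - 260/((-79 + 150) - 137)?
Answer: 27524/8679 ≈ 3.1713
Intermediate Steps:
202/(-263) - 260/((-79 + 150) - 137) = 202*(-1/263) - 260/(71 - 137) = -202/263 - 260/(-66) = -202/263 - 260*(-1/66) = -202/263 + 130/33 = 27524/8679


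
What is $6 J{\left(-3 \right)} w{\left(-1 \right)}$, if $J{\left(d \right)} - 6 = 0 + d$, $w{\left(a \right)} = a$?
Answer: $-18$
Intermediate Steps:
$J{\left(d \right)} = 6 + d$ ($J{\left(d \right)} = 6 + \left(0 + d\right) = 6 + d$)
$6 J{\left(-3 \right)} w{\left(-1 \right)} = 6 \left(6 - 3\right) \left(-1\right) = 6 \cdot 3 \left(-1\right) = 18 \left(-1\right) = -18$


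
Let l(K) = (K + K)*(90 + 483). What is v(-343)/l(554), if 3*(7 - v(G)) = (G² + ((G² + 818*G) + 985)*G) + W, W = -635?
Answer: -55662413/1904652 ≈ -29.224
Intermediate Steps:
l(K) = 1146*K (l(K) = (2*K)*573 = 1146*K)
v(G) = 656/3 - G²/3 - G*(985 + G² + 818*G)/3 (v(G) = 7 - ((G² + ((G² + 818*G) + 985)*G) - 635)/3 = 7 - ((G² + (985 + G² + 818*G)*G) - 635)/3 = 7 - ((G² + G*(985 + G² + 818*G)) - 635)/3 = 7 - (-635 + G² + G*(985 + G² + 818*G))/3 = 7 + (635/3 - G²/3 - G*(985 + G² + 818*G)/3) = 656/3 - G²/3 - G*(985 + G² + 818*G)/3)
v(-343)/l(554) = (656/3 - 273*(-343)² - 985/3*(-343) - ⅓*(-343)³)/((1146*554)) = (656/3 - 273*117649 + 337855/3 - ⅓*(-40353607))/634884 = (656/3 - 32118177 + 337855/3 + 40353607/3)*(1/634884) = -55662413/3*1/634884 = -55662413/1904652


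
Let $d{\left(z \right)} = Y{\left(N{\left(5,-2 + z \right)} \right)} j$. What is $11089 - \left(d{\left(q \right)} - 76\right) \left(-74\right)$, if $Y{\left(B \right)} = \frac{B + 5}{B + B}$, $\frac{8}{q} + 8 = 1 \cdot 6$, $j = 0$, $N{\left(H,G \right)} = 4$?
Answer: $5465$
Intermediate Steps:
$q = -4$ ($q = \frac{8}{-8 + 1 \cdot 6} = \frac{8}{-8 + 6} = \frac{8}{-2} = 8 \left(- \frac{1}{2}\right) = -4$)
$Y{\left(B \right)} = \frac{5 + B}{2 B}$
$d{\left(z \right)} = 0$ ($d{\left(z \right)} = \frac{5 + 4}{2 \cdot 4} \cdot 0 = \frac{1}{2} \cdot \frac{1}{4} \cdot 9 \cdot 0 = \frac{9}{8} \cdot 0 = 0$)
$11089 - \left(d{\left(q \right)} - 76\right) \left(-74\right) = 11089 - \left(0 - 76\right) \left(-74\right) = 11089 - \left(-76\right) \left(-74\right) = 11089 - 5624 = 5465$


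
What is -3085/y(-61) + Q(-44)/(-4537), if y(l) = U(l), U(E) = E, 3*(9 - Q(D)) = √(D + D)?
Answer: 13996096/276757 + 2*I*√22/13611 ≈ 50.572 + 0.00068921*I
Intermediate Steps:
Q(D) = 9 - √2*√D/3 (Q(D) = 9 - √(D + D)/3 = 9 - √2*√D/3)
y(l) = l
-3085/y(-61) + Q(-44)/(-4537) = -3085/(-61) + (9 - √2*√(-44)/3)/(-4537) = -3085*(-1/61) + (9 - √2*2*I*√11/3)*(-1/4537) = 3085/61 + (9 - 2*I*√22/3)*(-1/4537) = 3085/61 + (-9/4537 + 2*I*√22/13611) = 13996096/276757 + 2*I*√22/13611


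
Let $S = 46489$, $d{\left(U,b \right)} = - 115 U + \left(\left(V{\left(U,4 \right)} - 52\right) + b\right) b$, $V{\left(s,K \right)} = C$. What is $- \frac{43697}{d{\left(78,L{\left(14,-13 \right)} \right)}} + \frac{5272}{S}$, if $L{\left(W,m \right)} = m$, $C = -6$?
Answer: $\frac{2073853617}{374096983} \approx 5.5436$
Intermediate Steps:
$V{\left(s,K \right)} = -6$
$d{\left(U,b \right)} = - 115 U + b \left(-58 + b\right)$ ($d{\left(U,b \right)} = - 115 U + \left(\left(-6 - 52\right) + b\right) b = - 115 U + \left(-58 + b\right) b = - 115 U + b \left(-58 + b\right)$)
$- \frac{43697}{d{\left(78,L{\left(14,-13 \right)} \right)}} + \frac{5272}{S} = - \frac{43697}{\left(-13\right)^{2} - 8970 - -754} + \frac{5272}{46489} = - \frac{43697}{169 - 8970 + 754} + 5272 \cdot \frac{1}{46489} = - \frac{43697}{-8047} + \frac{5272}{46489} = \left(-43697\right) \left(- \frac{1}{8047}\right) + \frac{5272}{46489} = \frac{43697}{8047} + \frac{5272}{46489} = \frac{2073853617}{374096983}$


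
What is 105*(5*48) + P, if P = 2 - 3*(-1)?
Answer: 25205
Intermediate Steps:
P = 5 (P = 2 + 3 = 5)
105*(5*48) + P = 105*(5*48) + 5 = 105*240 + 5 = 25200 + 5 = 25205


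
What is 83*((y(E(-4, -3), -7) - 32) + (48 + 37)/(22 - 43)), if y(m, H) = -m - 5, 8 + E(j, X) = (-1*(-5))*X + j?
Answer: -24485/21 ≈ -1166.0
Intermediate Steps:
E(j, X) = -8 + j + 5*X (E(j, X) = -8 + ((-1*(-5))*X + j) = -8 + (5*X + j) = -8 + (j + 5*X) = -8 + j + 5*X)
y(m, H) = -5 - m
83*((y(E(-4, -3), -7) - 32) + (48 + 37)/(22 - 43)) = 83*(((-5 - (-8 - 4 + 5*(-3))) - 32) + (48 + 37)/(22 - 43)) = 83*(((-5 - (-8 - 4 - 15)) - 32) + 85/(-21)) = 83*(((-5 - 1*(-27)) - 32) + 85*(-1/21)) = 83*(((-5 + 27) - 32) - 85/21) = 83*((22 - 32) - 85/21) = 83*(-10 - 85/21) = 83*(-295/21) = -24485/21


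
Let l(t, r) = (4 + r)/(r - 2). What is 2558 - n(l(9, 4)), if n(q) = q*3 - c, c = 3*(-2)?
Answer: 2540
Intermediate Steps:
l(t, r) = (4 + r)/(-2 + r)
c = -6
n(q) = 6 + 3*q (n(q) = q*3 - 1*(-6) = 3*q + 6 = 6 + 3*q)
2558 - n(l(9, 4)) = 2558 - (6 + 3*((4 + 4)/(-2 + 4))) = 2558 - (6 + 3*(8/2)) = 2558 - (6 + 3*((½)*8)) = 2558 - (6 + 3*4) = 2558 - (6 + 12) = 2558 - 1*18 = 2558 - 18 = 2540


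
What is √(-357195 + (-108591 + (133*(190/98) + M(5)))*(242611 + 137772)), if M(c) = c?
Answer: 2*I*√504780129203/7 ≈ 2.0299e+5*I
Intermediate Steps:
√(-357195 + (-108591 + (133*(190/98) + M(5)))*(242611 + 137772)) = √(-357195 + (-108591 + (133*(190/98) + 5))*(242611 + 137772)) = √(-357195 + (-108591 + (133*(190*(1/98)) + 5))*380383) = √(-357195 + (-108591 + (133*(95/49) + 5))*380383) = √(-357195 + (-108591 + (1805/7 + 5))*380383) = √(-357195 + (-108591 + 1840/7)*380383) = √(-357195 - 758297/7*380383) = √(-357195 - 288443287751/7) = √(-288445788116/7) = 2*I*√504780129203/7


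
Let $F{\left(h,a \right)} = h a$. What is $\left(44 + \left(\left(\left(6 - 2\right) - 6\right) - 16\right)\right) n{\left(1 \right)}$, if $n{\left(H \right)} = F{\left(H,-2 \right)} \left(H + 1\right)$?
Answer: $-104$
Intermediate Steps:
$F{\left(h,a \right)} = a h$
$n{\left(H \right)} = - 2 H \left(1 + H\right)$ ($n{\left(H \right)} = - 2 H \left(H + 1\right) = - 2 H \left(1 + H\right)$)
$\left(44 + \left(\left(\left(6 - 2\right) - 6\right) - 16\right)\right) n{\left(1 \right)} = \left(44 + \left(\left(\left(6 - 2\right) - 6\right) - 16\right)\right) \left(\left(-2\right) 1 \left(1 + 1\right)\right) = \left(44 + \left(\left(4 - 6\right) - 16\right)\right) \left(\left(-2\right) 1 \cdot 2\right) = \left(44 - 18\right) \left(-4\right) = 26 \left(-4\right) = -104$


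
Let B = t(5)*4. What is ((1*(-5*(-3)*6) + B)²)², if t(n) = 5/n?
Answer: 78074896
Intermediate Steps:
B = 4 (B = (5/5)*4 = (5*(⅕))*4 = 1*4 = 4)
((1*(-5*(-3)*6) + B)²)² = ((1*(-5*(-3)*6) + 4)²)² = ((1*(15*6) + 4)²)² = ((1*90 + 4)²)² = ((90 + 4)²)² = (94²)² = 8836² = 78074896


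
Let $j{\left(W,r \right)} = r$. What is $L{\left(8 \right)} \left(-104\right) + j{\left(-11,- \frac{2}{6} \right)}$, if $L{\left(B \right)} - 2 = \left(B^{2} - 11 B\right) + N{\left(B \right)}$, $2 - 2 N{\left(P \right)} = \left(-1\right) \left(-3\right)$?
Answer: $\frac{7019}{3} \approx 2339.7$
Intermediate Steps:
$N{\left(P \right)} = - \frac{1}{2}$ ($N{\left(P \right)} = 1 - \frac{\left(-1\right) \left(-3\right)}{2} = 1 - \frac{3}{2} = - \frac{1}{2}$)
$L{\left(B \right)} = \frac{3}{2} + B^{2} - 11 B$ ($L{\left(B \right)} = 2 - \left(\frac{1}{2} - B^{2} + 11 B\right) = \frac{3}{2} + B^{2} - 11 B$)
$L{\left(8 \right)} \left(-104\right) + j{\left(-11,- \frac{2}{6} \right)} = \left(\frac{3}{2} + 8^{2} - 88\right) \left(-104\right) - \frac{2}{6} = \left(\frac{3}{2} + 64 - 88\right) \left(-104\right) - \frac{1}{3} = \left(- \frac{45}{2}\right) \left(-104\right) - \frac{1}{3} = 2340 - \frac{1}{3} = \frac{7019}{3}$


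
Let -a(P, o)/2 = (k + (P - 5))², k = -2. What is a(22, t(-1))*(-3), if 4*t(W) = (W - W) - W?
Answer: 1350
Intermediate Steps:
t(W) = -W/4 (t(W) = ((W - W) - W)/4 = (0 - W)/4 = (-W)/4 = -W/4)
a(P, o) = -2*(-7 + P)² (a(P, o) = -2*(-2 + (P - 5))² = -2*(-2 + (-5 + P))² = -2*(-7 + P)²)
a(22, t(-1))*(-3) = -2*(-7 + 22)²*(-3) = -2*15²*(-3) = -2*225*(-3) = -450*(-3) = 1350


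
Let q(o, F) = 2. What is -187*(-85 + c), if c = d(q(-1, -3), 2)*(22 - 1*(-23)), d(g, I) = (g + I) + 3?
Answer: -43010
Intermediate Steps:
d(g, I) = 3 + I + g (d(g, I) = (I + g) + 3 = 3 + I + g)
c = 315 (c = (3 + 2 + 2)*(22 - 1*(-23)) = 7*(22 + 23) = 7*45 = 315)
-187*(-85 + c) = -187*(-85 + 315) = -187*230 = -43010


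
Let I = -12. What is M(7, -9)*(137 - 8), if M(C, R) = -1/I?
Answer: 43/4 ≈ 10.750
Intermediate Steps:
M(C, R) = 1/12 (M(C, R) = -1/(-12) = -1*(-1/12) = 1/12)
M(7, -9)*(137 - 8) = (137 - 8)/12 = (1/12)*129 = 43/4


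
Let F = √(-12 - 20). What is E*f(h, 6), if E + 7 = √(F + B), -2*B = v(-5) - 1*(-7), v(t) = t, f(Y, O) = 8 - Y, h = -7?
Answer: -105 + 15*√(-1 + 4*I*√2) ≈ -81.897 + 27.546*I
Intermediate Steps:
F = 4*I*√2 (F = √(-32) = 4*I*√2 ≈ 5.6569*I)
B = -1 (B = -(-5 - 1*(-7))/2 = -(-5 + 7)/2 = -½*2 = -1)
E = -7 + √(-1 + 4*I*√2) (E = -7 + √(4*I*√2 - 1) = -7 + √(-1 + 4*I*√2) ≈ -5.4598 + 1.8364*I)
E*f(h, 6) = (-7 + √(-1 + 4*I*√2))*(8 - 1*(-7)) = (-7 + √(-1 + 4*I*√2))*(8 + 7) = (-7 + √(-1 + 4*I*√2))*15 = -105 + 15*√(-1 + 4*I*√2)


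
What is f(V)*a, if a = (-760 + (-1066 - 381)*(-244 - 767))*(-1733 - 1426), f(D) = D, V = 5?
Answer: -23094769815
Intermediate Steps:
a = -4618953963 (a = (-760 - 1447*(-1011))*(-3159) = (-760 + 1462917)*(-3159) = 1462157*(-3159) = -4618953963)
f(V)*a = 5*(-4618953963) = -23094769815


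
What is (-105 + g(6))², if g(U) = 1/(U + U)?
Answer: 1585081/144 ≈ 11008.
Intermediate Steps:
g(U) = 1/(2*U)
(-105 + g(6))² = (-105 + (½)/6)² = (-105 + (½)*(⅙))² = (-105 + 1/12)² = (-1259/12)² = 1585081/144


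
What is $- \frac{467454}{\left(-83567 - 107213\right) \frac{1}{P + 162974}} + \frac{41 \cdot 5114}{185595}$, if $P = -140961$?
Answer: $\frac{190982459709241}{3540781410} \approx 53938.0$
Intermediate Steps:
$- \frac{467454}{\left(-83567 - 107213\right) \frac{1}{P + 162974}} + \frac{41 \cdot 5114}{185595} = - \frac{467454}{\left(-83567 - 107213\right) \frac{1}{-140961 + 162974}} + \frac{41 \cdot 5114}{185595} = - \frac{467454}{\left(-190780\right) \frac{1}{22013}} + 209674 \cdot \frac{1}{185595} = - \frac{467454}{\left(-190780\right) \frac{1}{22013}} + \frac{209674}{185595} = - \frac{467454}{- \frac{190780}{22013}} + \frac{209674}{185595} = \left(-467454\right) \left(- \frac{22013}{190780}\right) + \frac{209674}{185595} = \frac{5145032451}{95390} + \frac{209674}{185595} = \frac{190982459709241}{3540781410}$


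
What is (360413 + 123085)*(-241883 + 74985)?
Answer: -80694849204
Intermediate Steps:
(360413 + 123085)*(-241883 + 74985) = 483498*(-166898) = -80694849204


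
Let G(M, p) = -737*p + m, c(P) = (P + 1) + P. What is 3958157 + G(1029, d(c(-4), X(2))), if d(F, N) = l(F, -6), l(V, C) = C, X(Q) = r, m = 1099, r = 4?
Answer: 3963678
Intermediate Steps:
c(P) = 1 + 2*P (c(P) = (1 + P) + P = 1 + 2*P)
X(Q) = 4
d(F, N) = -6
G(M, p) = 1099 - 737*p (G(M, p) = -737*p + 1099 = 1099 - 737*p)
3958157 + G(1029, d(c(-4), X(2))) = 3958157 + (1099 - 737*(-6)) = 3958157 + (1099 + 4422) = 3958157 + 5521 = 3963678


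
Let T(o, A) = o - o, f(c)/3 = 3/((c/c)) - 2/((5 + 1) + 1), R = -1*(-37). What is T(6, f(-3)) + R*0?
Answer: 0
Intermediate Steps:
R = 37
f(c) = 57/7 (f(c) = 3*(3/((c/c)) - 2/((5 + 1) + 1)) = 3*(3/1 - 2/(6 + 1)) = 3*(3*1 - 2/7) = 3*(3 - 2*⅐) = 3*(3 - 2/7) = 3*(19/7) = 57/7)
T(o, A) = 0
T(6, f(-3)) + R*0 = 0 + 37*0 = 0 + 0 = 0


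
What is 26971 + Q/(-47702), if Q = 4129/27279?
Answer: 35096360538989/1301262858 ≈ 26971.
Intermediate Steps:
Q = 4129/27279 (Q = 4129*(1/27279) = 4129/27279 ≈ 0.15136)
26971 + Q/(-47702) = 26971 + (4129/27279)/(-47702) = 26971 + (4129/27279)*(-1/47702) = 26971 - 4129/1301262858 = 35096360538989/1301262858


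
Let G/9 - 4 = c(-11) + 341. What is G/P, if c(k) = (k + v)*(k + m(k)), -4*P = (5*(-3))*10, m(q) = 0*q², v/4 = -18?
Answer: 7548/25 ≈ 301.92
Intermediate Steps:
v = -72 (v = 4*(-18) = -72)
m(q) = 0
P = 75/2 (P = -5*(-3)*10/4 = -(-15)*10/4 = -¼*(-150) = 75/2 ≈ 37.500)
c(k) = k*(-72 + k) (c(k) = (k - 72)*(k + 0) = (-72 + k)*k = k*(-72 + k))
G = 11322 (G = 36 + 9*(-11*(-72 - 11) + 341) = 36 + 9*(-11*(-83) + 341) = 36 + 9*(913 + 341) = 36 + 9*1254 = 36 + 11286 = 11322)
G/P = 11322/(75/2) = 11322*(2/75) = 7548/25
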